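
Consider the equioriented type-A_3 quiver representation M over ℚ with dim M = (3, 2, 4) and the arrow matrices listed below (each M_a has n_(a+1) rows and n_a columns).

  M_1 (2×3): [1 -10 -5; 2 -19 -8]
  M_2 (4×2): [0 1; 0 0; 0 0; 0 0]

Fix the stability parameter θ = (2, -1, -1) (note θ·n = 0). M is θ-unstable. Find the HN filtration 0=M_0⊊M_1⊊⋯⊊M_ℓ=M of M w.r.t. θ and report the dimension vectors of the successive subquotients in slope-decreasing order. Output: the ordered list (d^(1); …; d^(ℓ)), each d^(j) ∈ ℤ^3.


Barcode: M ≅ I[1,1], I[1,2], I[1,3], I[3,3]^3. HN layers by μ_θ (4 steps, strictly decreasing):
  μ^(1)=2; μ^(2)=1/2; μ^(3)=0; μ^(4)=-1

((1, 0, 0); (1, 1, 0); (1, 1, 1); (0, 0, 3))


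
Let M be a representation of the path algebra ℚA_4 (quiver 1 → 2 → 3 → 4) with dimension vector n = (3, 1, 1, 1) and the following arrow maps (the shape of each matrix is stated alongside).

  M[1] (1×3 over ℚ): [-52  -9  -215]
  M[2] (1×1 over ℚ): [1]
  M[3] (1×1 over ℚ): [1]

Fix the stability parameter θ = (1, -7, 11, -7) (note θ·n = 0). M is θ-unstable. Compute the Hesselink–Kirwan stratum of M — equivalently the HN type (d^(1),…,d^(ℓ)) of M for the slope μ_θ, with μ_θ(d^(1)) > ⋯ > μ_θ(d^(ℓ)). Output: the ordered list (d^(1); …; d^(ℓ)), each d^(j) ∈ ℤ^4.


Interval decomposition of M: I[1,1]^2, I[1,4].
HN type (ℓ=3): μ^(1)=2; μ^(2)=1; μ^(3)=-3

((0, 0, 1, 1); (2, 0, 0, 0); (1, 1, 0, 0))


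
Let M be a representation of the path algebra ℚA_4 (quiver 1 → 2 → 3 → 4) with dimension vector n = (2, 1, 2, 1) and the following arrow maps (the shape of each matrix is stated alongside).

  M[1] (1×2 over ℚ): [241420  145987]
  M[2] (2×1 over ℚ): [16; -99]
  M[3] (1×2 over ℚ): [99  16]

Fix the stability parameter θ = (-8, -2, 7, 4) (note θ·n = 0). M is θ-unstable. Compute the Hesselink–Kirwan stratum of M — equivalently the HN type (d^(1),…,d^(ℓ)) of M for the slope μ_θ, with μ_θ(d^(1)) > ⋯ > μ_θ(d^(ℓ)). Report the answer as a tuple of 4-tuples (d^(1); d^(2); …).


Via rank(M_{q-1}∘⋯∘M_p): M ≅ I[1,1], I[1,3], I[3,4].
μ_θ-semistable layers: μ^(1)=7; μ^(2)=11/2; μ^(3)=-2; μ^(4)=-8

((0, 0, 1, 0); (0, 0, 1, 1); (0, 1, 0, 0); (2, 0, 0, 0))


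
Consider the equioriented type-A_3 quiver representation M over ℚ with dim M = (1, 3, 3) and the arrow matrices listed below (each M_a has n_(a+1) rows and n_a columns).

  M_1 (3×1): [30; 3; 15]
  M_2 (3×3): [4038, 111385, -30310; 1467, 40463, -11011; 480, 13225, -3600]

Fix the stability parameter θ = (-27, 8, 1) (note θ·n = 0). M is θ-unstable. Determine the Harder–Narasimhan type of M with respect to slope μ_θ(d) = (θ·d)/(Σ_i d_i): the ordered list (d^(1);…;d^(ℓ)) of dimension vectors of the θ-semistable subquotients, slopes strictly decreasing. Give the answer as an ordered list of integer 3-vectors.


Interval decomposition of M: I[1,3], I[2,2], I[2,3], I[3,3].
HN type (ℓ=4): μ^(1)=8; μ^(2)=9/2; μ^(3)=1; μ^(4)=-27

((0, 1, 0); (0, 2, 2); (0, 0, 1); (1, 0, 0))


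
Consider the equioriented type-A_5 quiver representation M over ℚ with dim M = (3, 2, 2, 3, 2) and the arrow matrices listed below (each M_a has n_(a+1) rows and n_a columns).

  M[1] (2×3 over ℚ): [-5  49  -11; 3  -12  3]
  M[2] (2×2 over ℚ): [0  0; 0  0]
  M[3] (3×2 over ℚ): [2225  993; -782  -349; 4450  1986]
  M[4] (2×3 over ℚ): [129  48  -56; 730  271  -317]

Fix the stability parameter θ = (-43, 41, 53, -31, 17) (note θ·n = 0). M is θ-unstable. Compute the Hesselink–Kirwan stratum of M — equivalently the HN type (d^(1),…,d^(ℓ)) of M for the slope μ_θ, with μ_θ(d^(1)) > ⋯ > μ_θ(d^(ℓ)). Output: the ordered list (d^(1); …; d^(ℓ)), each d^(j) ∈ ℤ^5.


Barcode: M ≅ I[1,1], I[1,2]^2, I[3,5]^2, I[4,4]. HN layers by μ_θ (5 steps, strictly decreasing):
  μ^(1)=41; μ^(2)=17; μ^(3)=11; μ^(4)=-31; μ^(5)=-43

((0, 2, 0, 0, 0); (0, 0, 0, 0, 2); (0, 0, 2, 2, 0); (0, 0, 0, 1, 0); (3, 0, 0, 0, 0))


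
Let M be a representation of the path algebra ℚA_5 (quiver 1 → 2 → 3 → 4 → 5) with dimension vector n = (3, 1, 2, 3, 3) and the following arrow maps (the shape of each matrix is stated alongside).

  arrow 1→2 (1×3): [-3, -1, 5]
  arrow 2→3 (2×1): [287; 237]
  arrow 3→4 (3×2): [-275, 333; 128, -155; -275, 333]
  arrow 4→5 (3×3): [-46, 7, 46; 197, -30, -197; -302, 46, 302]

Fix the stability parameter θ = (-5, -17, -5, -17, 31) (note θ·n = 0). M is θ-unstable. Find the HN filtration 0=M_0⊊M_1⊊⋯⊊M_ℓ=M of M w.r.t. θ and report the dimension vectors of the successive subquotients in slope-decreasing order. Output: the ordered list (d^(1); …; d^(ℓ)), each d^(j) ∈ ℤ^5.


Via rank(M_{q-1}∘⋯∘M_p): M ≅ I[1,1]^2, I[1,5], I[3,4], I[4,5], I[5,5].
μ_θ-semistable layers: μ^(1)=31; μ^(2)=-5; μ^(3)=-11; μ^(4)=-17

((0, 0, 0, 0, 3); (2, 0, 0, 0, 0); (1, 1, 2, 2, 0); (0, 0, 0, 1, 0))


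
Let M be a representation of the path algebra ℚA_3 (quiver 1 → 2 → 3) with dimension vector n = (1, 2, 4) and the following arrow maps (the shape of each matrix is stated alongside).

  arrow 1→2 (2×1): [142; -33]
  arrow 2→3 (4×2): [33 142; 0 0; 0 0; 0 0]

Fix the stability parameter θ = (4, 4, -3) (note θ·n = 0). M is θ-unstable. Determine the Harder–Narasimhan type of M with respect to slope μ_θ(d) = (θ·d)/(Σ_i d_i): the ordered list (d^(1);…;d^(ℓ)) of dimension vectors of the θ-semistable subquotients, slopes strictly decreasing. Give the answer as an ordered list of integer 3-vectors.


Barcode: M ≅ I[1,2], I[2,3], I[3,3]^3. HN layers by μ_θ (3 steps, strictly decreasing):
  μ^(1)=4; μ^(2)=1/2; μ^(3)=-3

((1, 1, 0); (0, 1, 1); (0, 0, 3))


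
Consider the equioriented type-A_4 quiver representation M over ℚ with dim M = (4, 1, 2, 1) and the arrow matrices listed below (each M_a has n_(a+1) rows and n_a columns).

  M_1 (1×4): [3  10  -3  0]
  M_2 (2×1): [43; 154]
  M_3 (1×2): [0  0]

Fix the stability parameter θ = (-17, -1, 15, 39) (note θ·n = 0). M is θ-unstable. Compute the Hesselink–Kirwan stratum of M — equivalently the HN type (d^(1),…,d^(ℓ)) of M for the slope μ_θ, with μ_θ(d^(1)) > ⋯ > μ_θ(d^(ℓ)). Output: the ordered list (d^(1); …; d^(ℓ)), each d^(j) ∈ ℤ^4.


Via rank(M_{q-1}∘⋯∘M_p): M ≅ I[1,1]^3, I[1,3], I[3,3], I[4,4].
μ_θ-semistable layers: μ^(1)=39; μ^(2)=15; μ^(3)=-1; μ^(4)=-17

((0, 0, 0, 1); (0, 0, 2, 0); (0, 1, 0, 0); (4, 0, 0, 0))


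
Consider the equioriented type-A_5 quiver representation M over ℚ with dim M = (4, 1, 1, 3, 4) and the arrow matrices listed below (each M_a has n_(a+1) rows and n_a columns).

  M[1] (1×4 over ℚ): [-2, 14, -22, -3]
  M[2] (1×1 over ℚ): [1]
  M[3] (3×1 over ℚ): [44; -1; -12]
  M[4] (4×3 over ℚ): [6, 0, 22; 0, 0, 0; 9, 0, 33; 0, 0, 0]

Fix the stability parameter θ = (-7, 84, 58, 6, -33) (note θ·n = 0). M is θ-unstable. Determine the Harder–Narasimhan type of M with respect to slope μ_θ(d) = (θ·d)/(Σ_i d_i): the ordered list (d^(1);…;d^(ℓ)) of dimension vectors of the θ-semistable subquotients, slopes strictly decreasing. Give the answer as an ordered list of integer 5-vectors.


Barcode: M ≅ I[1,1]^3, I[1,4], I[4,4], I[4,5], I[5,5]^3. HN layers by μ_θ (5 steps, strictly decreasing):
  μ^(1)=148/3; μ^(2)=6; μ^(3)=-7; μ^(4)=-27/2; μ^(5)=-33

((0, 1, 1, 1, 0); (0, 0, 0, 1, 0); (4, 0, 0, 0, 0); (0, 0, 0, 1, 1); (0, 0, 0, 0, 3))


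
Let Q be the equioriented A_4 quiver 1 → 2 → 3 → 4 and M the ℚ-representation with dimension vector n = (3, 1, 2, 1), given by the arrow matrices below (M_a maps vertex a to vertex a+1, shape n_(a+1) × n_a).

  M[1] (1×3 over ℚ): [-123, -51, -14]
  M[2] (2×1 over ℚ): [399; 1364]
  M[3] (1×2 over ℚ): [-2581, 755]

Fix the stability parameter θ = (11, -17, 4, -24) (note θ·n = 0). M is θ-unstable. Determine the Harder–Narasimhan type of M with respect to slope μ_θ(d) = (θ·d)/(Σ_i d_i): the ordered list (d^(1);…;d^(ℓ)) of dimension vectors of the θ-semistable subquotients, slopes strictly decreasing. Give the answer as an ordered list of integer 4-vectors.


Via rank(M_{q-1}∘⋯∘M_p): M ≅ I[1,1]^2, I[1,4], I[3,3].
μ_θ-semistable layers: μ^(1)=11; μ^(2)=4; μ^(3)=-13/2

((2, 0, 0, 0); (0, 0, 1, 0); (1, 1, 1, 1))


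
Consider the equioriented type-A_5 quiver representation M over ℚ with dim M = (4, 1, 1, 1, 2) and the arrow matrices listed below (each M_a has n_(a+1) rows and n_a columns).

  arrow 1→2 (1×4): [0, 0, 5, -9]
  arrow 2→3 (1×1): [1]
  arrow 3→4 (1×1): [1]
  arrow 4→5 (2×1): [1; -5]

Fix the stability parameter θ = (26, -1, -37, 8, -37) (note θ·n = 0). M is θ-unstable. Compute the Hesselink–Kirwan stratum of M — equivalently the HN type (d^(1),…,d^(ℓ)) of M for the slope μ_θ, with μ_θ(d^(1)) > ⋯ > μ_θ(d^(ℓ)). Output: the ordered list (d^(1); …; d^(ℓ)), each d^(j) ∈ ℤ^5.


Barcode: M ≅ I[1,1]^3, I[1,5], I[5,5]. HN layers by μ_θ (3 steps, strictly decreasing):
  μ^(1)=26; μ^(2)=-41/5; μ^(3)=-37

((3, 0, 0, 0, 0); (1, 1, 1, 1, 1); (0, 0, 0, 0, 1))


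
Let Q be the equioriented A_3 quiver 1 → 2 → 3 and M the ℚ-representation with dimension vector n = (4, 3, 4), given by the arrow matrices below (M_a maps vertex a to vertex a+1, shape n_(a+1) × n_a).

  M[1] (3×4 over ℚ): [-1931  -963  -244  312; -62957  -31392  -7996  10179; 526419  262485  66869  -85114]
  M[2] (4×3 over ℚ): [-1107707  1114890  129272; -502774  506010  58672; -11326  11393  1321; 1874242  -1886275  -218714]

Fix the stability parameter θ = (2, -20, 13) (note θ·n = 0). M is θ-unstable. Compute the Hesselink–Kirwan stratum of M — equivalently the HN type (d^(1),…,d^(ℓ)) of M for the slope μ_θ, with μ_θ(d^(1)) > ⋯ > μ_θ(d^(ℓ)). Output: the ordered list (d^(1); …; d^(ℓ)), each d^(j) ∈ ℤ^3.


Via rank(M_{q-1}∘⋯∘M_p): M ≅ I[1,1], I[1,3]^3, I[3,3].
μ_θ-semistable layers: μ^(1)=13; μ^(2)=2; μ^(3)=-9

((0, 0, 4); (1, 0, 0); (3, 3, 0))


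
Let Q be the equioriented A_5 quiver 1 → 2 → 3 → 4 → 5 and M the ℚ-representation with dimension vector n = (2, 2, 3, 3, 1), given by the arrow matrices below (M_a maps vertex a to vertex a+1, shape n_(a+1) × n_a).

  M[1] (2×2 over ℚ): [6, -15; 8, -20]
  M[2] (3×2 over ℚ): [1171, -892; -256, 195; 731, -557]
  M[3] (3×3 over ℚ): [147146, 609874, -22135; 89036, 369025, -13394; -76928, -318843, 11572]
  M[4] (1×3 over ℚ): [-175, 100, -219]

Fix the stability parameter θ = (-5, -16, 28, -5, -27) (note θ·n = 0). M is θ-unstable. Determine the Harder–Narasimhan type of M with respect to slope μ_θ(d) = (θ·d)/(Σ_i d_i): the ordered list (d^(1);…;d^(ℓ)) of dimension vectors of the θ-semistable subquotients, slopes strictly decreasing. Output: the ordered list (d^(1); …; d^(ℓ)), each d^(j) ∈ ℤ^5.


Interval decomposition of M: I[1,1], I[1,5], I[2,4], I[3,4].
HN type (ℓ=5): μ^(1)=23/2; μ^(2)=-4/3; μ^(3)=-5; μ^(4)=-21/2; μ^(5)=-16

((0, 0, 2, 2, 0); (0, 0, 1, 1, 1); (1, 0, 0, 0, 0); (1, 1, 0, 0, 0); (0, 1, 0, 0, 0))


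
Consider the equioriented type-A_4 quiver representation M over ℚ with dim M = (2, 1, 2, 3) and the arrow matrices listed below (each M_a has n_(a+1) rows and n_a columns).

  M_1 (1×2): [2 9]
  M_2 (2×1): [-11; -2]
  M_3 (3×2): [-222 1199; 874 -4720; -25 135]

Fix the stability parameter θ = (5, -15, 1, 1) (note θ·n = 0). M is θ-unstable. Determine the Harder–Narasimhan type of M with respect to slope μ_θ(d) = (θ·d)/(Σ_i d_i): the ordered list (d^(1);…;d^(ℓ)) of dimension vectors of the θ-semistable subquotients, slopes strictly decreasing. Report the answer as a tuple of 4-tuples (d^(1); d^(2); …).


Via rank(M_{q-1}∘⋯∘M_p): M ≅ I[1,1], I[1,4], I[3,4], I[4,4].
μ_θ-semistable layers: μ^(1)=5; μ^(2)=1; μ^(3)=-5

((1, 0, 0, 0); (0, 0, 2, 3); (1, 1, 0, 0))


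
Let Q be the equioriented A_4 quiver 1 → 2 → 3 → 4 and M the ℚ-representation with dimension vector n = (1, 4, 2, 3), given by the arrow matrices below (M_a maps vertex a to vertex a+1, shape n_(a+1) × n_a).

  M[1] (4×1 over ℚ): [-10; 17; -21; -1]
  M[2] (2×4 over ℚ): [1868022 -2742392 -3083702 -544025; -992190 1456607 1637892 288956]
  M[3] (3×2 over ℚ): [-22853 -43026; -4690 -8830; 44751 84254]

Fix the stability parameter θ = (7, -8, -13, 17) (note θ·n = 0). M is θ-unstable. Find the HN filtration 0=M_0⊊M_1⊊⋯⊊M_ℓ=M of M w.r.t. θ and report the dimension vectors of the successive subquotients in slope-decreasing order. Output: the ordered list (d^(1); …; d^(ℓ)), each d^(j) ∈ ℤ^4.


Interval decomposition of M: I[1,4], I[2,2]^2, I[2,4], I[4,4].
HN type (ℓ=4): μ^(1)=17; μ^(2)=-14/3; μ^(3)=-8; μ^(4)=-21/2

((0, 0, 0, 3); (1, 1, 1, 0); (0, 2, 0, 0); (0, 1, 1, 0))


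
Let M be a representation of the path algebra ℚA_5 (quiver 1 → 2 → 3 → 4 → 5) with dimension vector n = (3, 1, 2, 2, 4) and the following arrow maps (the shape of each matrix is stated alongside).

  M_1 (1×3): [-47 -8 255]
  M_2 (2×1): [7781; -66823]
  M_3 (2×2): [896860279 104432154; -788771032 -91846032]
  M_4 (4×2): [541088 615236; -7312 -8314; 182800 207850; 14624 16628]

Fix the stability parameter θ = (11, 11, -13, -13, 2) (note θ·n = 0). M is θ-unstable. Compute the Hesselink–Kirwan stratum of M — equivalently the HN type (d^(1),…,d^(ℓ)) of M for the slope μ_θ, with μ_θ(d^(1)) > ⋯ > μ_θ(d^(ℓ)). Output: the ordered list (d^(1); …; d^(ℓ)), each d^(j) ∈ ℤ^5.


Via rank(M_{q-1}∘⋯∘M_p): M ≅ I[1,1]^2, I[1,4], I[3,3], I[4,5], I[5,5]^3.
μ_θ-semistable layers: μ^(1)=11; μ^(2)=2; μ^(3)=-1; μ^(4)=-13

((2, 0, 0, 0, 0); (0, 0, 0, 0, 4); (1, 1, 1, 1, 0); (0, 0, 1, 1, 0))


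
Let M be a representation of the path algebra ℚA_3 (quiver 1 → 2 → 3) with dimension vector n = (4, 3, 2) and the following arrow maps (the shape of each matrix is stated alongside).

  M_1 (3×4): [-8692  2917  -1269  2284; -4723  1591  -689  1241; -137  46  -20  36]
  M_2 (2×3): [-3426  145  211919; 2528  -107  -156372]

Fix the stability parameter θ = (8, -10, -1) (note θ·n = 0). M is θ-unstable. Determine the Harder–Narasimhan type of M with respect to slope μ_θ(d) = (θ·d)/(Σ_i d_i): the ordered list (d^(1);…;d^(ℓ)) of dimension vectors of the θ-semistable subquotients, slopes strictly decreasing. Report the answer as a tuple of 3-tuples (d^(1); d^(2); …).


Interval decomposition of M: I[1,1], I[1,2], I[1,3]^2.
HN type (ℓ=2): μ^(1)=8; μ^(2)=-1

((1, 0, 0); (3, 3, 2))


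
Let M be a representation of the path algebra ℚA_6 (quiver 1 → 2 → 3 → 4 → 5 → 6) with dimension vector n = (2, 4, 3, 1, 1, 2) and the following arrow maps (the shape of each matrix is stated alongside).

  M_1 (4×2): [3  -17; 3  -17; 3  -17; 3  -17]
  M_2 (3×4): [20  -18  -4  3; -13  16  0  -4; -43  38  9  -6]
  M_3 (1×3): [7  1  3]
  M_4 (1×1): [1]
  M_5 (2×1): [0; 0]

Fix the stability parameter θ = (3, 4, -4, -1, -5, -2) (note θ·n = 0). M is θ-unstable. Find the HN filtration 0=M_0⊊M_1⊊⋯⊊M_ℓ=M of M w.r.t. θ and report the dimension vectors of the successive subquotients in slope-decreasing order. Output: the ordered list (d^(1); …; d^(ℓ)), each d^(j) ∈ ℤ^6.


Barcode: M ≅ I[1,1], I[1,3], I[2,2], I[2,3], I[2,5], I[6,6]^2. HN layers by μ_θ (6 steps, strictly decreasing):
  μ^(1)=4; μ^(2)=3; μ^(3)=1; μ^(4)=0; μ^(5)=-3/2; μ^(6)=-2

((0, 1, 0, 0, 0, 0); (1, 0, 0, 0, 0, 0); (1, 1, 1, 0, 0, 0); (0, 1, 1, 0, 0, 0); (0, 1, 1, 1, 1, 0); (0, 0, 0, 0, 0, 2))


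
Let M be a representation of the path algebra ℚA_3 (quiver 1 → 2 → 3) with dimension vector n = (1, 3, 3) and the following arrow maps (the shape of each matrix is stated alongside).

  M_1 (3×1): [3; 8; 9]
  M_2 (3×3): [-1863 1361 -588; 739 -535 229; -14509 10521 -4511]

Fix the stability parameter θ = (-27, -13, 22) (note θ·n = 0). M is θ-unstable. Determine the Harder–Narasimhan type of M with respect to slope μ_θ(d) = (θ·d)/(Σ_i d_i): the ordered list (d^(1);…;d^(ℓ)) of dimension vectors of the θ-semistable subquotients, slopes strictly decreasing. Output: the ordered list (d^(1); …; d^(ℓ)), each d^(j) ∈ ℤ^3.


Interval decomposition of M: I[1,3], I[2,3]^2.
HN type (ℓ=3): μ^(1)=22; μ^(2)=-13; μ^(3)=-27

((0, 0, 3); (0, 3, 0); (1, 0, 0))


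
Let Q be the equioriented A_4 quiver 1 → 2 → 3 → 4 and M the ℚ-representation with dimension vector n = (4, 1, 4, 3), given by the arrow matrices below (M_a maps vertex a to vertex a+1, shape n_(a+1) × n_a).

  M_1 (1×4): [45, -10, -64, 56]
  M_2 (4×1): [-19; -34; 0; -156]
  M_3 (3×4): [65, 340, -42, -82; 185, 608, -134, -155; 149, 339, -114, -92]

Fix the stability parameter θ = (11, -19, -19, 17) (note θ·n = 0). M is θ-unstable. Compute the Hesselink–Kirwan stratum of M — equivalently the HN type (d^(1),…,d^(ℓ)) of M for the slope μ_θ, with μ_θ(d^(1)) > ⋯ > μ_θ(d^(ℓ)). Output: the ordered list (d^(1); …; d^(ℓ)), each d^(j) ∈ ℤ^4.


Barcode: M ≅ I[1,1]^3, I[1,4], I[3,3], I[3,4]^2. HN layers by μ_θ (4 steps, strictly decreasing):
  μ^(1)=17; μ^(2)=11; μ^(3)=-9; μ^(4)=-19

((0, 0, 0, 3); (3, 0, 0, 0); (1, 1, 1, 0); (0, 0, 3, 0))


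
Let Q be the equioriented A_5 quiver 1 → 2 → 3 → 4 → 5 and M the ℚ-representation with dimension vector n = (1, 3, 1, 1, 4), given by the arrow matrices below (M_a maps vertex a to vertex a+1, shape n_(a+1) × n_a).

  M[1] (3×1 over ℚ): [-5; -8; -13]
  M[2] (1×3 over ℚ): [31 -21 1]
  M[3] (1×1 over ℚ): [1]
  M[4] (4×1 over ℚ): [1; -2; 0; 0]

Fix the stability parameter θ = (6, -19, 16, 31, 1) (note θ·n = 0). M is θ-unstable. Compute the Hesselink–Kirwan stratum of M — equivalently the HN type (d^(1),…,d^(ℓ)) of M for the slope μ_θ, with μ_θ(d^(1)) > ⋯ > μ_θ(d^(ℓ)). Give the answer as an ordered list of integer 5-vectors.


Interval decomposition of M: I[1,2], I[2,2], I[2,5], I[5,5]^3.
HN type (ℓ=4): μ^(1)=16; μ^(2)=1; μ^(3)=-13/2; μ^(4)=-19

((0, 0, 1, 1, 1); (0, 0, 0, 0, 3); (1, 1, 0, 0, 0); (0, 2, 0, 0, 0))


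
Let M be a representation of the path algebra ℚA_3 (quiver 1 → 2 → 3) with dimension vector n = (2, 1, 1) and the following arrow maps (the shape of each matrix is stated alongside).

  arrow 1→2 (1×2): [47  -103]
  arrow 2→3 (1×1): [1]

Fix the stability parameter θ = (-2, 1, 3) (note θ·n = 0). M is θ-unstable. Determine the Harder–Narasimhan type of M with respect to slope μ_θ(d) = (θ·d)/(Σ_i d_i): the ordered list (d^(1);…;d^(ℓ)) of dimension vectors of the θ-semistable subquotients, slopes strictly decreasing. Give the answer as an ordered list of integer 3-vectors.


Interval decomposition of M: I[1,1], I[1,3].
HN type (ℓ=3): μ^(1)=3; μ^(2)=1; μ^(3)=-2

((0, 0, 1); (0, 1, 0); (2, 0, 0))


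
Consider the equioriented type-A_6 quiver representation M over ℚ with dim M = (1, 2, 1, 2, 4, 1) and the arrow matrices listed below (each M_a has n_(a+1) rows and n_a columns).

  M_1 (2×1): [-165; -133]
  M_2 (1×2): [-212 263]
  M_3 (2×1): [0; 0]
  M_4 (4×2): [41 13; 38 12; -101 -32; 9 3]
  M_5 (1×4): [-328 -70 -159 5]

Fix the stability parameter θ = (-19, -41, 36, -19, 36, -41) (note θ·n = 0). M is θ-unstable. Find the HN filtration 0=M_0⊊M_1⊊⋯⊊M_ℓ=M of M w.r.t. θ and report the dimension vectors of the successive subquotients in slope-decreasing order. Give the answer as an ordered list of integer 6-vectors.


Via rank(M_{q-1}∘⋯∘M_p): M ≅ I[1,3], I[2,2], I[4,5], I[4,6], I[5,5]^2.
μ_θ-semistable layers: μ^(1)=36; μ^(2)=-5/2; μ^(3)=-19; μ^(4)=-30; μ^(5)=-41

((0, 0, 1, 0, 3, 0); (0, 0, 0, 0, 1, 1); (0, 0, 0, 2, 0, 0); (1, 1, 0, 0, 0, 0); (0, 1, 0, 0, 0, 0))


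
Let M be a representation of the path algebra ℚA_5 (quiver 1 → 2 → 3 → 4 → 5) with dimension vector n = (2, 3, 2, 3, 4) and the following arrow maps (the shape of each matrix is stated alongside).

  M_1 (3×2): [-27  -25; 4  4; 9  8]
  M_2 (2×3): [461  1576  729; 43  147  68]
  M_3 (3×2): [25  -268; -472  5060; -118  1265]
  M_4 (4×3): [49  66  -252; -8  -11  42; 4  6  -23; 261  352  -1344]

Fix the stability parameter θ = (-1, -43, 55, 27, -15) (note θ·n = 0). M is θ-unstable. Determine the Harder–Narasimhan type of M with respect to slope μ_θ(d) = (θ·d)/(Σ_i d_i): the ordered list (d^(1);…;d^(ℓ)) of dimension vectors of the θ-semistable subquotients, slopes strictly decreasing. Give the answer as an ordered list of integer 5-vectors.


Via rank(M_{q-1}∘⋯∘M_p): M ≅ I[1,5]^2, I[2,2], I[4,5], I[5,5].
μ_θ-semistable layers: μ^(1)=67/3; μ^(2)=6; μ^(3)=-15; μ^(4)=-22; μ^(5)=-43

((0, 0, 2, 2, 2); (0, 0, 0, 1, 1); (0, 0, 0, 0, 1); (2, 2, 0, 0, 0); (0, 1, 0, 0, 0))


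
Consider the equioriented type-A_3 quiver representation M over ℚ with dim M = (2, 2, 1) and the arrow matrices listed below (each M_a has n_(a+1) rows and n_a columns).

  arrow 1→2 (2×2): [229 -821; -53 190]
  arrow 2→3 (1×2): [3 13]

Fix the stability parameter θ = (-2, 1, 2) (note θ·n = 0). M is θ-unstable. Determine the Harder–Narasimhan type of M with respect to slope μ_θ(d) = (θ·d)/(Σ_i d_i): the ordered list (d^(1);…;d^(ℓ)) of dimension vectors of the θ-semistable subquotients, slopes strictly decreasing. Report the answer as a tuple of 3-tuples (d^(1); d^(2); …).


Barcode: M ≅ I[1,2], I[1,3]. HN layers by μ_θ (3 steps, strictly decreasing):
  μ^(1)=2; μ^(2)=1; μ^(3)=-2

((0, 0, 1); (0, 2, 0); (2, 0, 0))


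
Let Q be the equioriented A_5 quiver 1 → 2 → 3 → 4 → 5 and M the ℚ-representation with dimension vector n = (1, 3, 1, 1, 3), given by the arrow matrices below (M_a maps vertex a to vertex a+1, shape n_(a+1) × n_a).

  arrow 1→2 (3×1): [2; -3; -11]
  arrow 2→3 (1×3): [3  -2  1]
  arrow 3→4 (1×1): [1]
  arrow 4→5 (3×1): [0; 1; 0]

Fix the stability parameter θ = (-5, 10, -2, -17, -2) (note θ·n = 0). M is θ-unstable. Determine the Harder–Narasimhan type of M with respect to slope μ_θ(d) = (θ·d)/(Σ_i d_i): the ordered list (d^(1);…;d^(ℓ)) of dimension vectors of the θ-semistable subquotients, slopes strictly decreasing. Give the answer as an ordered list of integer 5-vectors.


Via rank(M_{q-1}∘⋯∘M_p): M ≅ I[1,5], I[2,2]^2, I[5,5]^2.
μ_θ-semistable layers: μ^(1)=10; μ^(2)=-2; μ^(3)=-3; μ^(4)=-5

((0, 2, 0, 0, 0); (0, 0, 0, 0, 3); (0, 1, 1, 1, 0); (1, 0, 0, 0, 0))


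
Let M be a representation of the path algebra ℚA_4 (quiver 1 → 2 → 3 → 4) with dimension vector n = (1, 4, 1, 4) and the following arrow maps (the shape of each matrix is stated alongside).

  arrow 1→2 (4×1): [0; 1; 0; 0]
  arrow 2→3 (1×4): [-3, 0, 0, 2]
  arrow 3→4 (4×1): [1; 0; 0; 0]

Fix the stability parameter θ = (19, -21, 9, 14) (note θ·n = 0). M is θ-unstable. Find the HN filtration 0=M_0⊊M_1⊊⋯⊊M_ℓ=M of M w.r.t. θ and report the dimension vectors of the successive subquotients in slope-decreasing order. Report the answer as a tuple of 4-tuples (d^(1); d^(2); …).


Interval decomposition of M: I[1,2], I[2,2]^2, I[2,4], I[4,4]^3.
HN type (ℓ=4): μ^(1)=14; μ^(2)=9; μ^(3)=-1; μ^(4)=-21

((0, 0, 0, 4); (0, 0, 1, 0); (1, 1, 0, 0); (0, 3, 0, 0))


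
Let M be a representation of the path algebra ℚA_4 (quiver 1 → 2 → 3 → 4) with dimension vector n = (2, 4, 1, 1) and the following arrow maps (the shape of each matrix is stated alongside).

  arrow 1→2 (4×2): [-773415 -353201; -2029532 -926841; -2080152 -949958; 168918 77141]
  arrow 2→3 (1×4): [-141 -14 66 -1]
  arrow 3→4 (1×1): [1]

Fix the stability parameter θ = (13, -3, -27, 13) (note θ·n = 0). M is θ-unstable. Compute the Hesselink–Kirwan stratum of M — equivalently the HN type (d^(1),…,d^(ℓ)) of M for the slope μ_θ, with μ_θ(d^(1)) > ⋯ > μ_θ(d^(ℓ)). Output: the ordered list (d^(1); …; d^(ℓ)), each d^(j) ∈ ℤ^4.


Barcode: M ≅ I[1,2], I[1,4], I[2,2]^2. HN layers by μ_θ (4 steps, strictly decreasing):
  μ^(1)=13; μ^(2)=5; μ^(3)=-3; μ^(4)=-17/3

((0, 0, 0, 1); (1, 1, 0, 0); (0, 2, 0, 0); (1, 1, 1, 0))


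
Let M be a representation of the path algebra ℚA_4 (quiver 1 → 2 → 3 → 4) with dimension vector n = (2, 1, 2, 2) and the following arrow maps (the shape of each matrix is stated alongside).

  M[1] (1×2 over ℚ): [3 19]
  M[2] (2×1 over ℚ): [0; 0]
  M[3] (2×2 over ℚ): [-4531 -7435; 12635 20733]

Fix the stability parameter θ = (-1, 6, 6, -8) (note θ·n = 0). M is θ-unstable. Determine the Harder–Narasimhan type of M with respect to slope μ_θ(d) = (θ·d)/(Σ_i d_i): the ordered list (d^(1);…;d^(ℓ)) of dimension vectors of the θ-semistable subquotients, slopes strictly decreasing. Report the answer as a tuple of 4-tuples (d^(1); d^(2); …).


Interval decomposition of M: I[1,1], I[1,2], I[3,4]^2.
HN type (ℓ=2): μ^(1)=6; μ^(2)=-1

((0, 1, 0, 0); (2, 0, 2, 2))


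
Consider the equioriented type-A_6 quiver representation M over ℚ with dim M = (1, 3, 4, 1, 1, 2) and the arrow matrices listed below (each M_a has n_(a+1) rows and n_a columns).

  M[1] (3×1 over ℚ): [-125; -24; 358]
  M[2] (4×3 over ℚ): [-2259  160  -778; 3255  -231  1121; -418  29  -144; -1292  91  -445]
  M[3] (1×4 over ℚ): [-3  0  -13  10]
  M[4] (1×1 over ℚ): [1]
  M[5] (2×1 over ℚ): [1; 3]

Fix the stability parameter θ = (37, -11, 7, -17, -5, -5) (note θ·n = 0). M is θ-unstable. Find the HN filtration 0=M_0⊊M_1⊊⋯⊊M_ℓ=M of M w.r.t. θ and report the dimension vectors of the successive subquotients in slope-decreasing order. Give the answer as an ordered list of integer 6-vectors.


Interval decomposition of M: I[1,6], I[2,3]^2, I[3,3], I[6,6].
HN type (ℓ=4): μ^(1)=7; μ^(2)=1; μ^(3)=-5; μ^(4)=-11

((0, 0, 3, 0, 0, 0); (1, 1, 1, 1, 1, 1); (0, 0, 0, 0, 0, 1); (0, 2, 0, 0, 0, 0))


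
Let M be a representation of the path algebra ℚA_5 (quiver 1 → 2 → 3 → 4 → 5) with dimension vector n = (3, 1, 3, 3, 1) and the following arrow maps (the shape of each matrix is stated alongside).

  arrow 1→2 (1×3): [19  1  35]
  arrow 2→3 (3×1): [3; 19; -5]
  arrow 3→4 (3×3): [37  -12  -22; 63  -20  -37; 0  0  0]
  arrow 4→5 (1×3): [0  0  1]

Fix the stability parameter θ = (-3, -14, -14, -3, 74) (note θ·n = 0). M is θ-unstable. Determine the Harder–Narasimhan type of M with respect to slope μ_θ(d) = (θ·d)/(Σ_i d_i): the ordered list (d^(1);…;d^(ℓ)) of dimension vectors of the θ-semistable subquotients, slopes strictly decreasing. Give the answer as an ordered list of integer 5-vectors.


Via rank(M_{q-1}∘⋯∘M_p): M ≅ I[1,1]^2, I[1,4], I[3,3], I[3,4], I[4,5].
μ_θ-semistable layers: μ^(1)=74; μ^(2)=-3; μ^(3)=-31/3; μ^(4)=-14

((0, 0, 0, 0, 1); (2, 0, 0, 3, 0); (1, 1, 1, 0, 0); (0, 0, 2, 0, 0))


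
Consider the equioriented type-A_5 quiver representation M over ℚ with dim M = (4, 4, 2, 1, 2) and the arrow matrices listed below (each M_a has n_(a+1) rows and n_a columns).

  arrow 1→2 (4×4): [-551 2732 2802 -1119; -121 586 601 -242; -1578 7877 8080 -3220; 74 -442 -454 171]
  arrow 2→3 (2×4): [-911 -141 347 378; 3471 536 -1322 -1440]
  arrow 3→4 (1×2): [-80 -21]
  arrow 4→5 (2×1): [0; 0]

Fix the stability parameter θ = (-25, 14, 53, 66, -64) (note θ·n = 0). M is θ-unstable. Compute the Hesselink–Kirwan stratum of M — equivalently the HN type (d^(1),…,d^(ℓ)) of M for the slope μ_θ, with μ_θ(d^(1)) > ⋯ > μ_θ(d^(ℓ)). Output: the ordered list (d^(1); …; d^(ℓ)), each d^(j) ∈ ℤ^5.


Via rank(M_{q-1}∘⋯∘M_p): M ≅ I[1,2]^2, I[1,3], I[1,4], I[5,5]^2.
μ_θ-semistable layers: μ^(1)=66; μ^(2)=53; μ^(3)=14; μ^(4)=-25; μ^(5)=-64

((0, 0, 0, 1, 0); (0, 0, 2, 0, 0); (0, 4, 0, 0, 0); (4, 0, 0, 0, 0); (0, 0, 0, 0, 2))


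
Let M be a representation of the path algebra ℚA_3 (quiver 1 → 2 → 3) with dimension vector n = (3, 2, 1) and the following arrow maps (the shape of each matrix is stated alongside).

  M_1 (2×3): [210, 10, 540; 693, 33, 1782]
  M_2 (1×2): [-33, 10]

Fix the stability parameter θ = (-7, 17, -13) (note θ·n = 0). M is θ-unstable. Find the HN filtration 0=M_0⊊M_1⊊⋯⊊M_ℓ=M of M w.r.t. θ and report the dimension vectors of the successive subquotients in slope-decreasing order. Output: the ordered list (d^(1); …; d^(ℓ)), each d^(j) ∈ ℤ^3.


Interval decomposition of M: I[1,1]^2, I[1,2], I[2,3].
HN type (ℓ=3): μ^(1)=17; μ^(2)=2; μ^(3)=-7

((0, 1, 0); (0, 1, 1); (3, 0, 0))


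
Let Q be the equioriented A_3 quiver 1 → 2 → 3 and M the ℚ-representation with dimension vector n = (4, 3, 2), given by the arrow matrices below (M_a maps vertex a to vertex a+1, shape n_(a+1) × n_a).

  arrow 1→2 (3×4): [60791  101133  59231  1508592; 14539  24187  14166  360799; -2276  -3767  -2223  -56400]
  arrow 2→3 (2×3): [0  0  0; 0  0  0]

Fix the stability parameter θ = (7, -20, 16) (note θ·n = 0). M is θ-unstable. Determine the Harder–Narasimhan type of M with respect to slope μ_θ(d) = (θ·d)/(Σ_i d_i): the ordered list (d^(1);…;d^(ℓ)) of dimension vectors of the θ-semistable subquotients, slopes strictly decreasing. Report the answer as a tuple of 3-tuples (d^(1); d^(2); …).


Barcode: M ≅ I[1,1], I[1,2]^3, I[3,3]^2. HN layers by μ_θ (3 steps, strictly decreasing):
  μ^(1)=16; μ^(2)=7; μ^(3)=-13/2

((0, 0, 2); (1, 0, 0); (3, 3, 0))


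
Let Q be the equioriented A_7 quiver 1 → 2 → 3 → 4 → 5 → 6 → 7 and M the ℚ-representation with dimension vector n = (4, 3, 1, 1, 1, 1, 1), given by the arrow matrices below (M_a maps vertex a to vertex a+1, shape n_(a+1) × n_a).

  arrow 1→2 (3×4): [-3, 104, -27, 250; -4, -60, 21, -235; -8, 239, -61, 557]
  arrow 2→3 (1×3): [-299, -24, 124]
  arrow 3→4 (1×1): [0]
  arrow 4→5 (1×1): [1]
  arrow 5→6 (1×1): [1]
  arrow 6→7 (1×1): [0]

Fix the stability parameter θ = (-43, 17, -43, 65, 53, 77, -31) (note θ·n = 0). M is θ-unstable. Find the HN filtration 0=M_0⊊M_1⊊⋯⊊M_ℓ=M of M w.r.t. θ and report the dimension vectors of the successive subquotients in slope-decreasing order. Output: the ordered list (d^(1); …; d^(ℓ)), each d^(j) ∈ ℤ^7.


Via rank(M_{q-1}∘⋯∘M_p): M ≅ I[1,1], I[1,2]^2, I[1,3], I[4,6], I[7,7].
μ_θ-semistable layers: μ^(1)=77; μ^(2)=59; μ^(3)=17; μ^(4)=-13; μ^(5)=-31; μ^(6)=-43

((0, 0, 0, 0, 0, 1, 0); (0, 0, 0, 1, 1, 0, 0); (0, 2, 0, 0, 0, 0, 0); (0, 1, 1, 0, 0, 0, 0); (0, 0, 0, 0, 0, 0, 1); (4, 0, 0, 0, 0, 0, 0))


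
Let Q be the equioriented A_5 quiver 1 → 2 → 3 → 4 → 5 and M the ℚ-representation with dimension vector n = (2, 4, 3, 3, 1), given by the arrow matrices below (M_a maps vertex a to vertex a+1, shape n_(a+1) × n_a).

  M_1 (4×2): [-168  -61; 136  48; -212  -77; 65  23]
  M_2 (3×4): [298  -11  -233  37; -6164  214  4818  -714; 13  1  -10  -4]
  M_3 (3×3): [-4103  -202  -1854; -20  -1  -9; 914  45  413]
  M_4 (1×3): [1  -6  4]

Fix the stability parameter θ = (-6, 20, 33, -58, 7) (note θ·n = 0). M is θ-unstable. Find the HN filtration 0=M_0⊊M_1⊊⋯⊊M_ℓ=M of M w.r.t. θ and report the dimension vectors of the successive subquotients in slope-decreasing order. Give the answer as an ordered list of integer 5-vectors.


Interval decomposition of M: I[1,4], I[1,5], I[2,2]^2, I[3,3], I[4,4].
HN type (ℓ=6): μ^(1)=33; μ^(2)=20; μ^(3)=7; μ^(4)=-5/3; μ^(5)=-6; μ^(6)=-58

((0, 0, 1, 0, 0); (0, 2, 0, 0, 0); (0, 0, 0, 0, 1); (0, 2, 2, 2, 0); (2, 0, 0, 0, 0); (0, 0, 0, 1, 0))


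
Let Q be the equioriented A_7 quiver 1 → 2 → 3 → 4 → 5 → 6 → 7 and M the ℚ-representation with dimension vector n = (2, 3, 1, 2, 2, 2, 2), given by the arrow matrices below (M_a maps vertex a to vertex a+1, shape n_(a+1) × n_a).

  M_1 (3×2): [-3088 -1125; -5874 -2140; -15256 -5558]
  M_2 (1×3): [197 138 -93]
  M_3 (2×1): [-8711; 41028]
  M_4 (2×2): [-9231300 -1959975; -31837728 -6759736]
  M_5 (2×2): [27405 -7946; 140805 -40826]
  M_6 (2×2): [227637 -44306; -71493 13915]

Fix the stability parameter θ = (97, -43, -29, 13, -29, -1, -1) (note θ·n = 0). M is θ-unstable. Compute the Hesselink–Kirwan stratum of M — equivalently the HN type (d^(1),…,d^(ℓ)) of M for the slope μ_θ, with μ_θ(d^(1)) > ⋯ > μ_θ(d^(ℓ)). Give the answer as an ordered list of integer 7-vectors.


Interval decomposition of M: I[1,2], I[1,4], I[2,2], I[4,7], I[5,5], I[6,7].
HN type (ℓ=7): μ^(1)=27; μ^(2)=13; μ^(3)=25/3; μ^(4)=-1; μ^(5)=-8; μ^(6)=-29; μ^(7)=-43

((1, 1, 0, 0, 0, 0, 0); (0, 0, 0, 1, 0, 0, 0); (1, 1, 1, 0, 0, 0, 0); (0, 0, 0, 0, 0, 2, 2); (0, 0, 0, 1, 1, 0, 0); (0, 0, 0, 0, 1, 0, 0); (0, 1, 0, 0, 0, 0, 0))


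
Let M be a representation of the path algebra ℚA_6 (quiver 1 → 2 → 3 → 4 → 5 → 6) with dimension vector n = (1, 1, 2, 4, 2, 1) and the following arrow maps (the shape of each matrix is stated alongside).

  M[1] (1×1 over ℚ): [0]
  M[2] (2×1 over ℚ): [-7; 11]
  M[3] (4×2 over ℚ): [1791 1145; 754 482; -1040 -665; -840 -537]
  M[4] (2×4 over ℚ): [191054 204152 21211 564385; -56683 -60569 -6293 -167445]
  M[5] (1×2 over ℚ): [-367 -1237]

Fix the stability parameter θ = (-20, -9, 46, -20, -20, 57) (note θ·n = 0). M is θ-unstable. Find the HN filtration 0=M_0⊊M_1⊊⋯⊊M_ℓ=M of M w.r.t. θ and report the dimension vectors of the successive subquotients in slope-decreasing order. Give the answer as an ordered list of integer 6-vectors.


Barcode: M ≅ I[1,1], I[2,4], I[3,6], I[4,4], I[4,5]. HN layers by μ_θ (5 steps, strictly decreasing):
  μ^(1)=57; μ^(2)=13; μ^(3)=2; μ^(4)=-9; μ^(5)=-20

((0, 0, 0, 0, 0, 1); (0, 0, 1, 1, 0, 0); (0, 0, 1, 1, 1, 0); (0, 1, 0, 0, 0, 0); (1, 0, 0, 2, 1, 0))


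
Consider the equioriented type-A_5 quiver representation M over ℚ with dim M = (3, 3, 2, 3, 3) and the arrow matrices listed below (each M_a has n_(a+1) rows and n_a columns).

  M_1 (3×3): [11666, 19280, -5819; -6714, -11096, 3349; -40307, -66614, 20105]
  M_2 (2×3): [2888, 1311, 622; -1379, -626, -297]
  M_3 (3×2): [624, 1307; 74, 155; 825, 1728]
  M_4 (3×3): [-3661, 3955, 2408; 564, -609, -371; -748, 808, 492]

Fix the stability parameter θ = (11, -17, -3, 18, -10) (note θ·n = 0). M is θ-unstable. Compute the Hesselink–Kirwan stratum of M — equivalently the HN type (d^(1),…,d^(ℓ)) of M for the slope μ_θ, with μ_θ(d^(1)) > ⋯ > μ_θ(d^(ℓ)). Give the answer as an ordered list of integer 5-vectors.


Interval decomposition of M: I[1,1], I[1,4], I[1,5], I[2,2], I[4,5], I[5,5].
HN type (ℓ=6): μ^(1)=18; μ^(2)=11; μ^(3)=4; μ^(4)=-3; μ^(5)=-10; μ^(6)=-17

((0, 0, 0, 1, 0); (1, 0, 0, 0, 0); (0, 0, 0, 2, 2); (2, 2, 2, 0, 0); (0, 0, 0, 0, 1); (0, 1, 0, 0, 0))


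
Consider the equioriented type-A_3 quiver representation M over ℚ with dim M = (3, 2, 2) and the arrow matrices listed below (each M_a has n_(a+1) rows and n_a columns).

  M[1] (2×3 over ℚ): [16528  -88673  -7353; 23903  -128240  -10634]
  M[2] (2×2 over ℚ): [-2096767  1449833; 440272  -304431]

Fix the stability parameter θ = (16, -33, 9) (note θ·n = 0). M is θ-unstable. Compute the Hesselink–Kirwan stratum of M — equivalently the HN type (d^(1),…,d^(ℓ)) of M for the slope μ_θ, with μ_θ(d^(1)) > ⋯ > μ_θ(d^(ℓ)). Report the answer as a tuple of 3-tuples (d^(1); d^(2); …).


Barcode: M ≅ I[1,1], I[1,3]^2. HN layers by μ_θ (3 steps, strictly decreasing):
  μ^(1)=16; μ^(2)=9; μ^(3)=-17/2

((1, 0, 0); (0, 0, 2); (2, 2, 0))


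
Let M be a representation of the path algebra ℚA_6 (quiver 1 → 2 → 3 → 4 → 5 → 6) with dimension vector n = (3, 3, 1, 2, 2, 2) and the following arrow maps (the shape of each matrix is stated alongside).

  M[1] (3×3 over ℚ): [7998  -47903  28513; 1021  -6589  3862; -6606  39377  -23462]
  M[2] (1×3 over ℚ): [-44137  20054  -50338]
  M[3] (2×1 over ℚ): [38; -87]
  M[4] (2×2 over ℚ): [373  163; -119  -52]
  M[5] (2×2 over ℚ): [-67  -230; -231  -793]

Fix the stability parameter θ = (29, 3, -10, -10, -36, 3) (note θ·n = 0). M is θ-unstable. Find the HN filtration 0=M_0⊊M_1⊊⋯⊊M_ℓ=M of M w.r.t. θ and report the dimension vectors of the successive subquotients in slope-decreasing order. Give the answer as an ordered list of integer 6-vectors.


Via rank(M_{q-1}∘⋯∘M_p): M ≅ I[1,2]^2, I[1,6], I[4,6].
μ_θ-semistable layers: μ^(1)=16; μ^(2)=3; μ^(3)=-24/5; μ^(4)=-23

((2, 2, 0, 0, 0, 0); (0, 0, 0, 0, 0, 2); (1, 1, 1, 1, 1, 0); (0, 0, 0, 1, 1, 0))


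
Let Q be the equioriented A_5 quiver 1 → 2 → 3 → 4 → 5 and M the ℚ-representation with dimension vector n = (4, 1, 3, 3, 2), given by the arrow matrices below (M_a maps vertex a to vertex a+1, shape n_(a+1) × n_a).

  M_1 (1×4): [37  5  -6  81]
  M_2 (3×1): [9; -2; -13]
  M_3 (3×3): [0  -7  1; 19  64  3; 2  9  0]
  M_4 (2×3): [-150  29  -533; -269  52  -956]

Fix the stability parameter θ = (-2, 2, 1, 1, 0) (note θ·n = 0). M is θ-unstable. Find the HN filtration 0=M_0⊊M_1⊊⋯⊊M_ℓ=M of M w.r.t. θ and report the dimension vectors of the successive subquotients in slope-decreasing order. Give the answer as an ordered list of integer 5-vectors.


Interval decomposition of M: I[1,1]^3, I[1,5], I[3,4], I[3,5].
HN type (ℓ=3): μ^(1)=1; μ^(2)=2/3; μ^(3)=-2

((0, 1, 2, 2, 1); (0, 0, 1, 1, 1); (4, 0, 0, 0, 0))


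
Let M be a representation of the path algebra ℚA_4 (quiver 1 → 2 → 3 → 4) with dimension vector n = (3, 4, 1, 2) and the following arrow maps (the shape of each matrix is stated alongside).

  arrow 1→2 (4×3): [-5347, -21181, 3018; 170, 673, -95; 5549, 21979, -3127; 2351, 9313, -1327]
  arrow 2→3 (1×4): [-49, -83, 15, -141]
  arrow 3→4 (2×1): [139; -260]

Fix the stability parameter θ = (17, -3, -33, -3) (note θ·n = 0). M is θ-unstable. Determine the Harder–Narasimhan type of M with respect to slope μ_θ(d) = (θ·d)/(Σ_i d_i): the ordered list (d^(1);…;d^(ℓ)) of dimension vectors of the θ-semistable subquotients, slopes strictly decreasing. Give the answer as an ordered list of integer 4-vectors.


Interval decomposition of M: I[1,2]^2, I[1,4], I[2,2], I[4,4].
HN type (ℓ=3): μ^(1)=7; μ^(2)=-3; μ^(3)=-19/3

((2, 2, 0, 0); (0, 1, 0, 2); (1, 1, 1, 0))


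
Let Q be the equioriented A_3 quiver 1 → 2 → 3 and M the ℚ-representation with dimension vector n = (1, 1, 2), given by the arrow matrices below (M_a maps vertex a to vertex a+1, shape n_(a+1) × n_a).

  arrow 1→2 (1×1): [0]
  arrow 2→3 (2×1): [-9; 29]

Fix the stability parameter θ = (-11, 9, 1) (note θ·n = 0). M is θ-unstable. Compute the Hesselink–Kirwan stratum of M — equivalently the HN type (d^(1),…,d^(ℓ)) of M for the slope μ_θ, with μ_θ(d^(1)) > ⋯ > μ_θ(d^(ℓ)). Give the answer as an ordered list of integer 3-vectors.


Barcode: M ≅ I[1,1], I[2,3], I[3,3]. HN layers by μ_θ (3 steps, strictly decreasing):
  μ^(1)=5; μ^(2)=1; μ^(3)=-11

((0, 1, 1); (0, 0, 1); (1, 0, 0))


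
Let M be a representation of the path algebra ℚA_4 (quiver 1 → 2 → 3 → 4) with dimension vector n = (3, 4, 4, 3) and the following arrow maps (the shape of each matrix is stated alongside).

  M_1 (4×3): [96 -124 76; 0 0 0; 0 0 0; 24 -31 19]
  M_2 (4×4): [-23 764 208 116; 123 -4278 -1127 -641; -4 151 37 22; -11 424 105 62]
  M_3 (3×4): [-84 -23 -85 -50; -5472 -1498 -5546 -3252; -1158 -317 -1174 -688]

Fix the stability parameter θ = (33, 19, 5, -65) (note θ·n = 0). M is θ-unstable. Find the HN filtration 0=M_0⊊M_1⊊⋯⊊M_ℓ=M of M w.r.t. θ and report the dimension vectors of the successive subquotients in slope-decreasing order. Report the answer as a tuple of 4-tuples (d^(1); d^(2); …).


Interval decomposition of M: I[1,1]^2, I[1,4], I[2,3]^2, I[2,4], I[4,4].
HN type (ℓ=5): μ^(1)=33; μ^(2)=12; μ^(3)=-2; μ^(4)=-41/3; μ^(5)=-65

((2, 0, 0, 0); (0, 2, 2, 0); (1, 1, 1, 1); (0, 1, 1, 1); (0, 0, 0, 1))


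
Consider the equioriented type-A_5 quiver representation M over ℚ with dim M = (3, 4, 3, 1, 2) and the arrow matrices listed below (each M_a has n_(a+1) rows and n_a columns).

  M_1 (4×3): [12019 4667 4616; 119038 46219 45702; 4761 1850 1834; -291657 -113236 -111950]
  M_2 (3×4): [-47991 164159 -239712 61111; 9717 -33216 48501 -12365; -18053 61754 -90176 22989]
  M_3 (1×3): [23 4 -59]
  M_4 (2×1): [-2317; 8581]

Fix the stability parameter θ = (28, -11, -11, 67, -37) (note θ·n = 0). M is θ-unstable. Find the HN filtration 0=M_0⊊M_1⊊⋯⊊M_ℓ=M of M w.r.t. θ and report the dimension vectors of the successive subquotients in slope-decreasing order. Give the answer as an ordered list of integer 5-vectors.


Via rank(M_{q-1}∘⋯∘M_p): M ≅ I[1,3]^2, I[1,5], I[2,2], I[5,5].
μ_θ-semistable layers: μ^(1)=15; μ^(2)=2; μ^(3)=-11; μ^(4)=-37

((0, 0, 0, 1, 1); (3, 3, 3, 0, 0); (0, 1, 0, 0, 0); (0, 0, 0, 0, 1))
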